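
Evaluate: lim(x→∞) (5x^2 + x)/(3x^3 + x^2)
This is an ∞/∞ indeterminate form.

Apply L'Hôpital's rule: differentiate numerator and denominator separately.
  f(x) = 5·x^2 + x   ⇒   f'(x) = 10·x + 1
  g(x) = 3·x^3 + x^2   ⇒   g'(x) = 9·x^2 + 2·x
  lim(x→∞) f'(x)/g'(x) = lim(x→∞) (10·x + 1)/(9·x^2 + 2·x)
  = 0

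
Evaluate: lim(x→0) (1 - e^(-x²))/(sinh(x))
This is a 0/0 indeterminate form.

Apply L'Hôpital's rule: differentiate numerator and denominator separately.
  f(x) = 1 - e^(-x^2)   ⇒   f'(x) = 2·x·e^(-x^2)
  g(x) = sinh(x)   ⇒   g'(x) = cosh(x)
  lim(x→0) f'(x)/g'(x) = lim(x→0) (2·x·e^(-x^2))/(cosh(x))
  = 0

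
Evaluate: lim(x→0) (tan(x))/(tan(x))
This is a 0/0 indeterminate form.

Apply L'Hôpital's rule: differentiate numerator and denominator separately.
  f(x) = tan(x)   ⇒   f'(x) = tan(x)^2 + 1
  g(x) = tan(x)   ⇒   g'(x) = tan(x)^2 + 1
  lim(x→0) f'(x)/g'(x) = lim(x→0) (tan(x)^2 + 1)/(tan(x)^2 + 1)
  = 1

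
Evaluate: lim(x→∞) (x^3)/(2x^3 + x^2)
This is an ∞/∞ indeterminate form.

Apply L'Hôpital's rule: differentiate numerator and denominator separately.
  f(x) = x^3   ⇒   f'(x) = 3·x^2
  g(x) = 2·x^3 + x^2   ⇒   g'(x) = 6·x^2 + 2·x
  lim(x→∞) f'(x)/g'(x) = lim(x→∞) (3·x^2)/(6·x^2 + 2·x)
  = 1/2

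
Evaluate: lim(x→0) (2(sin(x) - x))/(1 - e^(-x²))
This is a 0/0 indeterminate form.

Apply L'Hôpital's rule: differentiate numerator and denominator separately.
  f(x) = -2·x + 2·sin(x)   ⇒   f'(x) = 2·cos(x) - 2
  g(x) = 1 - e^(-x^2)   ⇒   g'(x) = 2·x·e^(-x^2)
  lim(x→0) f'(x)/g'(x) = lim(x→0) (2·cos(x) - 2)/(2·x·e^(-x^2))
  = 0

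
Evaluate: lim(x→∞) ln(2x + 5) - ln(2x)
This is an ∞-∞ indeterminate form.

Combine fractions or rationalize to convert ∞-∞ to 0/0 form:
  lim(x→∞) ln(2x + 5) - ln(2x) = 0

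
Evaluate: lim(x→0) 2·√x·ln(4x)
This is a 0·∞ indeterminate form.

Rewrite 0·∞ as a quotient (0/0 or ∞/∞ form), then apply L'Hôpital's rule:
  lim(x→0) 2·√x·ln(4x) = 0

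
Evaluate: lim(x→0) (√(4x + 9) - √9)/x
This is a standard limit.

Factor or rationalize the expression:
  lim(x→0) (√(4x + 9) - √9)/x = 2/3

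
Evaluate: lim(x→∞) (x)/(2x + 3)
This is an ∞/∞ indeterminate form.

Apply L'Hôpital's rule: differentiate numerator and denominator separately.
  f(x) = x   ⇒   f'(x) = 1
  g(x) = 2·x + 3   ⇒   g'(x) = 2
  lim(x→∞) f'(x)/g'(x) = lim(x→∞) (1)/(2)
  = 1/2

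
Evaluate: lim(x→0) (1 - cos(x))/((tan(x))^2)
This is a 0/0 indeterminate form.

Apply L'Hôpital's rule: differentiate numerator and denominator separately.
  f(x) = 1 - cos(x)   ⇒   f'(x) = sin(x)
  g(x) = tan(x)^2   ⇒   g'(x) = (2·tan(x)^2 + 2)·tan(x)
  lim(x→0) f'(x)/g'(x) = lim(x→0) (sin(x))/((2·tan(x)^2 + 2)·tan(x))
  = 1/2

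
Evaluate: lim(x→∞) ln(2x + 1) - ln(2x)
This is an ∞-∞ indeterminate form.

Combine fractions or rationalize to convert ∞-∞ to 0/0 form:
  lim(x→∞) ln(2x + 1) - ln(2x) = 0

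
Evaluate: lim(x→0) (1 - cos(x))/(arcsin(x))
This is a 0/0 indeterminate form.

Apply L'Hôpital's rule: differentiate numerator and denominator separately.
  f(x) = 1 - cos(x)   ⇒   f'(x) = sin(x)
  g(x) = asin(x)   ⇒   g'(x) = 1/sqrt(1 - x^2)
  lim(x→0) f'(x)/g'(x) = lim(x→0) (sin(x))/(1/sqrt(1 - x^2))
  = 0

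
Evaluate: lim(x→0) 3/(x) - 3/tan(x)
This is an ∞-∞ indeterminate form.

Combine fractions or rationalize to convert ∞-∞ to 0/0 form:
  lim(x→0) 3/(x) - 3/tan(x) = 0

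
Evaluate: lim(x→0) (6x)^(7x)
This is an exponential indeterminate form.

For exponential indeterminate forms, take the natural log:
  Let L = lim(x→0) (6x)^(7x)
  Then ln(L) = lim(x→0) [exponent × ln(base)]
  Evaluate using L'Hôpital or standard limits, then exponentiate.
  L = 1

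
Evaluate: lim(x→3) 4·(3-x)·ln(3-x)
This is a 0·∞ indeterminate form.

Rewrite 0·∞ as a quotient (0/0 or ∞/∞ form), then apply L'Hôpital's rule:
  lim(x→3) 4·(3-x)·ln(3-x) = 0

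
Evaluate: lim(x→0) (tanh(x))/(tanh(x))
This is a 0/0 indeterminate form.

Apply L'Hôpital's rule: differentiate numerator and denominator separately.
  f(x) = tanh(x)   ⇒   f'(x) = 1 - tanh(x)^2
  g(x) = tanh(x)   ⇒   g'(x) = 1 - tanh(x)^2
  lim(x→0) f'(x)/g'(x) = lim(x→0) (1 - tanh(x)^2)/(1 - tanh(x)^2)
  = 1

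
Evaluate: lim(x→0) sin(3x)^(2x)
This is an exponential indeterminate form.

For exponential indeterminate forms, take the natural log:
  Let L = lim(x→0) sin(3x)^(2x)
  Then ln(L) = lim(x→0) [exponent × ln(base)]
  Evaluate using L'Hôpital or standard limits, then exponentiate.
  L = 1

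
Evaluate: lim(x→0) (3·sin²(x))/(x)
This is a 0/0 indeterminate form.

Apply L'Hôpital's rule: differentiate numerator and denominator separately.
  f(x) = 3·sin(x)^2   ⇒   f'(x) = 6·sin(x)·cos(x)
  g(x) = x   ⇒   g'(x) = 1
  lim(x→0) f'(x)/g'(x) = lim(x→0) (6·sin(x)·cos(x))/(1)
  = 0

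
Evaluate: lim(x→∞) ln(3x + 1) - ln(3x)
This is an ∞-∞ indeterminate form.

Combine fractions or rationalize to convert ∞-∞ to 0/0 form:
  lim(x→∞) ln(3x + 1) - ln(3x) = 0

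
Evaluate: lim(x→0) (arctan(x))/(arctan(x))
This is a 0/0 indeterminate form.

Apply L'Hôpital's rule: differentiate numerator and denominator separately.
  f(x) = atan(x)   ⇒   f'(x) = 1/(x^2 + 1)
  g(x) = atan(x)   ⇒   g'(x) = 1/(x^2 + 1)
  lim(x→0) f'(x)/g'(x) = lim(x→0) (1/(x^2 + 1))/(1/(x^2 + 1))
  = 1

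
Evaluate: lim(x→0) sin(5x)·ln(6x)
This is a 0·∞ indeterminate form.

Rewrite 0·∞ as a quotient (0/0 or ∞/∞ form), then apply L'Hôpital's rule:
  lim(x→0) sin(5x)·ln(6x) = 0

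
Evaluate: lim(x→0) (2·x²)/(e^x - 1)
This is a 0/0 indeterminate form.

Apply L'Hôpital's rule: differentiate numerator and denominator separately.
  f(x) = 2·x^2   ⇒   f'(x) = 4·x
  g(x) = e^(x) - 1   ⇒   g'(x) = e^(x)
  lim(x→0) f'(x)/g'(x) = lim(x→0) (4·x)/(e^(x))
  = 0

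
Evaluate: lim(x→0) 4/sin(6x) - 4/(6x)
This is an ∞-∞ indeterminate form.

Combine fractions or rationalize to convert ∞-∞ to 0/0 form:
  lim(x→0) 4/sin(6x) - 4/(6x) = 0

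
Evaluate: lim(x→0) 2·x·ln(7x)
This is a 0·∞ indeterminate form.

Rewrite 0·∞ as a quotient (0/0 or ∞/∞ form), then apply L'Hôpital's rule:
  lim(x→0) 2·x·ln(7x) = 0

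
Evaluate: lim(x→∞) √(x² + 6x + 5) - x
This is an ∞-∞ indeterminate form.

Combine fractions or rationalize to convert ∞-∞ to 0/0 form:
  lim(x→∞) √(x² + 6x + 5) - x = 3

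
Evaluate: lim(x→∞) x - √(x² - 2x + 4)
This is an ∞-∞ indeterminate form.

Combine fractions or rationalize to convert ∞-∞ to 0/0 form:
  lim(x→∞) x - √(x² - 2x + 4) = 1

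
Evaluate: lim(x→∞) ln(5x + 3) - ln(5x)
This is an ∞-∞ indeterminate form.

Combine fractions or rationalize to convert ∞-∞ to 0/0 form:
  lim(x→∞) ln(5x + 3) - ln(5x) = 0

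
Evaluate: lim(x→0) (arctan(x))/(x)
This is a 0/0 indeterminate form.

Apply L'Hôpital's rule: differentiate numerator and denominator separately.
  f(x) = atan(x)   ⇒   f'(x) = 1/(x^2 + 1)
  g(x) = x   ⇒   g'(x) = 1
  lim(x→0) f'(x)/g'(x) = lim(x→0) (1/(x^2 + 1))/(1)
  = 1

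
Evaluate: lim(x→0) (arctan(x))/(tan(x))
This is a 0/0 indeterminate form.

Apply L'Hôpital's rule: differentiate numerator and denominator separately.
  f(x) = atan(x)   ⇒   f'(x) = 1/(x^2 + 1)
  g(x) = tan(x)   ⇒   g'(x) = tan(x)^2 + 1
  lim(x→0) f'(x)/g'(x) = lim(x→0) (1/(x^2 + 1))/(tan(x)^2 + 1)
  = 1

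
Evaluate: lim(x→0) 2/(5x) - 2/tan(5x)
This is an ∞-∞ indeterminate form.

Combine fractions or rationalize to convert ∞-∞ to 0/0 form:
  lim(x→0) 2/(5x) - 2/tan(5x) = 0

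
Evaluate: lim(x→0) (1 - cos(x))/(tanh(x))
This is a 0/0 indeterminate form.

Apply L'Hôpital's rule: differentiate numerator and denominator separately.
  f(x) = 1 - cos(x)   ⇒   f'(x) = sin(x)
  g(x) = tanh(x)   ⇒   g'(x) = 1 - tanh(x)^2
  lim(x→0) f'(x)/g'(x) = lim(x→0) (sin(x))/(1 - tanh(x)^2)
  = 0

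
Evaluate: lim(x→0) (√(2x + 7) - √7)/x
This is a standard limit.

Factor or rationalize the expression:
  lim(x→0) (√(2x + 7) - √7)/x = sqrt(7)/7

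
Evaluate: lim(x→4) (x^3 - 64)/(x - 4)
This is a standard limit.

Factor or rationalize the expression:
  lim(x→4) (x^3 - 64)/(x - 4) = 48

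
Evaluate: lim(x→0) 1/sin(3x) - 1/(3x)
This is an ∞-∞ indeterminate form.

Combine fractions or rationalize to convert ∞-∞ to 0/0 form:
  lim(x→0) 1/sin(3x) - 1/(3x) = 0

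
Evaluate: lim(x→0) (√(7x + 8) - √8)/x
This is a standard limit.

Factor or rationalize the expression:
  lim(x→0) (√(7x + 8) - √8)/x = 7·sqrt(2)/8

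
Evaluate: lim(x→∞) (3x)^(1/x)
This is an exponential indeterminate form.

For exponential indeterminate forms, take the natural log:
  Let L = lim(x→∞) (3x)^(1/x)
  Then ln(L) = lim(x→∞) [exponent × ln(base)]
  Evaluate using L'Hôpital or standard limits, then exponentiate.
  L = 1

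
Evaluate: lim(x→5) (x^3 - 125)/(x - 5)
This is a standard limit.

Factor or rationalize the expression:
  lim(x→5) (x^3 - 125)/(x - 5) = 75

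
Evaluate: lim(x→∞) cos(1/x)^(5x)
This is an exponential indeterminate form.

For exponential indeterminate forms, take the natural log:
  Let L = lim(x→∞) cos(1/x)^(5x)
  Then ln(L) = lim(x→∞) [exponent × ln(base)]
  Evaluate using L'Hôpital or standard limits, then exponentiate.
  L = 1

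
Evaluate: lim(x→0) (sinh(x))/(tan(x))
This is a 0/0 indeterminate form.

Apply L'Hôpital's rule: differentiate numerator and denominator separately.
  f(x) = sinh(x)   ⇒   f'(x) = cosh(x)
  g(x) = tan(x)   ⇒   g'(x) = tan(x)^2 + 1
  lim(x→0) f'(x)/g'(x) = lim(x→0) (cosh(x))/(tan(x)^2 + 1)
  = 1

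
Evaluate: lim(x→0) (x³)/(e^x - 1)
This is a 0/0 indeterminate form.

Apply L'Hôpital's rule: differentiate numerator and denominator separately.
  f(x) = x^3   ⇒   f'(x) = 3·x^2
  g(x) = e^(x) - 1   ⇒   g'(x) = e^(x)
  lim(x→0) f'(x)/g'(x) = lim(x→0) (3·x^2)/(e^(x))
  = 0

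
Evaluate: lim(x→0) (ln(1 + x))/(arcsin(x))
This is a 0/0 indeterminate form.

Apply L'Hôpital's rule: differentiate numerator and denominator separately.
  f(x) = ln(x + 1)   ⇒   f'(x) = 1/(x + 1)
  g(x) = asin(x)   ⇒   g'(x) = 1/sqrt(1 - x^2)
  lim(x→0) f'(x)/g'(x) = lim(x→0) (1/(x + 1))/(1/sqrt(1 - x^2))
  = 1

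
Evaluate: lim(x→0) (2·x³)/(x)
This is a 0/0 indeterminate form.

Apply L'Hôpital's rule: differentiate numerator and denominator separately.
  f(x) = 2·x^3   ⇒   f'(x) = 6·x^2
  g(x) = x   ⇒   g'(x) = 1
  lim(x→0) f'(x)/g'(x) = lim(x→0) (6·x^2)/(1)
  = 0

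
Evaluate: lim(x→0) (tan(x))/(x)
This is a 0/0 indeterminate form.

Apply L'Hôpital's rule: differentiate numerator and denominator separately.
  f(x) = tan(x)   ⇒   f'(x) = tan(x)^2 + 1
  g(x) = x   ⇒   g'(x) = 1
  lim(x→0) f'(x)/g'(x) = lim(x→0) (tan(x)^2 + 1)/(1)
  = 1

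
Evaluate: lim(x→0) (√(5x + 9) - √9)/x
This is a standard limit.

Factor or rationalize the expression:
  lim(x→0) (√(5x + 9) - √9)/x = 5/6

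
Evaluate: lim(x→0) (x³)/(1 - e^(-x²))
This is a 0/0 indeterminate form.

Apply L'Hôpital's rule: differentiate numerator and denominator separately.
  f(x) = x^3   ⇒   f'(x) = 3·x^2
  g(x) = 1 - e^(-x^2)   ⇒   g'(x) = 2·x·e^(-x^2)
  lim(x→0) f'(x)/g'(x) = lim(x→0) (3·x^2)/(2·x·e^(-x^2))
  = 0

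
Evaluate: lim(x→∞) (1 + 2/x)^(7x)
This is an exponential indeterminate form.

For exponential indeterminate forms, take the natural log:
  Let L = lim(x→∞) (1 + 2/x)^(7x)
  Then ln(L) = lim(x→∞) [exponent × ln(base)]
  Evaluate using L'Hôpital or standard limits, then exponentiate.
  L = e^(14)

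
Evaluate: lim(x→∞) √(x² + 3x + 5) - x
This is an ∞-∞ indeterminate form.

Combine fractions or rationalize to convert ∞-∞ to 0/0 form:
  lim(x→∞) √(x² + 3x + 5) - x = 3/2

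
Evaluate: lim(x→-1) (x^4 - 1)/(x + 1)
This is a standard limit.

Factor or rationalize the expression:
  lim(x→-1) (x^4 - 1)/(x + 1) = -4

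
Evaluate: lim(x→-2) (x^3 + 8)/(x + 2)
This is a standard limit.

Factor or rationalize the expression:
  lim(x→-2) (x^3 + 8)/(x + 2) = 12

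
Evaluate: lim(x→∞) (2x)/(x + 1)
This is an ∞/∞ indeterminate form.

Apply L'Hôpital's rule: differentiate numerator and denominator separately.
  f(x) = 2·x   ⇒   f'(x) = 2
  g(x) = x + 1   ⇒   g'(x) = 1
  lim(x→∞) f'(x)/g'(x) = lim(x→∞) (2)/(1)
  = 2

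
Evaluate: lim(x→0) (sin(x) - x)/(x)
This is a 0/0 indeterminate form.

Apply L'Hôpital's rule: differentiate numerator and denominator separately.
  f(x) = -x + sin(x)   ⇒   f'(x) = cos(x) - 1
  g(x) = x   ⇒   g'(x) = 1
  lim(x→0) f'(x)/g'(x) = lim(x→0) (cos(x) - 1)/(1)
  = 0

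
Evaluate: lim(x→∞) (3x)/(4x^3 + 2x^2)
This is an ∞/∞ indeterminate form.

Apply L'Hôpital's rule: differentiate numerator and denominator separately.
  f(x) = 3·x   ⇒   f'(x) = 3
  g(x) = 4·x^3 + 2·x^2   ⇒   g'(x) = 12·x^2 + 4·x
  lim(x→∞) f'(x)/g'(x) = lim(x→∞) (3)/(12·x^2 + 4·x)
  = 0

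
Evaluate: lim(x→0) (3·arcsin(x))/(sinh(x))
This is a 0/0 indeterminate form.

Apply L'Hôpital's rule: differentiate numerator and denominator separately.
  f(x) = 3·asin(x)   ⇒   f'(x) = 3/sqrt(1 - x^2)
  g(x) = sinh(x)   ⇒   g'(x) = cosh(x)
  lim(x→0) f'(x)/g'(x) = lim(x→0) (3/sqrt(1 - x^2))/(cosh(x))
  = 3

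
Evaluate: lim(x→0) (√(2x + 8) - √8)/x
This is a standard limit.

Factor or rationalize the expression:
  lim(x→0) (√(2x + 8) - √8)/x = sqrt(2)/4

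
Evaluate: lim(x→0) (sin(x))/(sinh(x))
This is a 0/0 indeterminate form.

Apply L'Hôpital's rule: differentiate numerator and denominator separately.
  f(x) = sin(x)   ⇒   f'(x) = cos(x)
  g(x) = sinh(x)   ⇒   g'(x) = cosh(x)
  lim(x→0) f'(x)/g'(x) = lim(x→0) (cos(x))/(cosh(x))
  = 1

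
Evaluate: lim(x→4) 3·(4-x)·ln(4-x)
This is a 0·∞ indeterminate form.

Rewrite 0·∞ as a quotient (0/0 or ∞/∞ form), then apply L'Hôpital's rule:
  lim(x→4) 3·(4-x)·ln(4-x) = 0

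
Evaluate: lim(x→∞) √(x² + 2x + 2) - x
This is an ∞-∞ indeterminate form.

Combine fractions or rationalize to convert ∞-∞ to 0/0 form:
  lim(x→∞) √(x² + 2x + 2) - x = 1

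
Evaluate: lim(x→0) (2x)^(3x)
This is an exponential indeterminate form.

For exponential indeterminate forms, take the natural log:
  Let L = lim(x→0) (2x)^(3x)
  Then ln(L) = lim(x→0) [exponent × ln(base)]
  Evaluate using L'Hôpital or standard limits, then exponentiate.
  L = 1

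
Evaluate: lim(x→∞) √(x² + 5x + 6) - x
This is an ∞-∞ indeterminate form.

Combine fractions or rationalize to convert ∞-∞ to 0/0 form:
  lim(x→∞) √(x² + 5x + 6) - x = 5/2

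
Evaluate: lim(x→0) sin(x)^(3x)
This is an exponential indeterminate form.

For exponential indeterminate forms, take the natural log:
  Let L = lim(x→0) sin(x)^(3x)
  Then ln(L) = lim(x→0) [exponent × ln(base)]
  Evaluate using L'Hôpital or standard limits, then exponentiate.
  L = 1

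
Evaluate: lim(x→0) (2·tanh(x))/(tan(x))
This is a 0/0 indeterminate form.

Apply L'Hôpital's rule: differentiate numerator and denominator separately.
  f(x) = 2·tanh(x)   ⇒   f'(x) = 2 - 2·tanh(x)^2
  g(x) = tan(x)   ⇒   g'(x) = tan(x)^2 + 1
  lim(x→0) f'(x)/g'(x) = lim(x→0) (2 - 2·tanh(x)^2)/(tan(x)^2 + 1)
  = 2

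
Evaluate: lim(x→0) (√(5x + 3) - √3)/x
This is a standard limit.

Factor or rationalize the expression:
  lim(x→0) (√(5x + 3) - √3)/x = 5·sqrt(3)/6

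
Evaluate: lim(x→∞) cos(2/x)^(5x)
This is an exponential indeterminate form.

For exponential indeterminate forms, take the natural log:
  Let L = lim(x→∞) cos(2/x)^(5x)
  Then ln(L) = lim(x→∞) [exponent × ln(base)]
  Evaluate using L'Hôpital or standard limits, then exponentiate.
  L = 1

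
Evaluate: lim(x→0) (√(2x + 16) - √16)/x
This is a standard limit.

Factor or rationalize the expression:
  lim(x→0) (√(2x + 16) - √16)/x = 1/4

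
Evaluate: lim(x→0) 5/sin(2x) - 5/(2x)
This is an ∞-∞ indeterminate form.

Combine fractions or rationalize to convert ∞-∞ to 0/0 form:
  lim(x→0) 5/sin(2x) - 5/(2x) = 0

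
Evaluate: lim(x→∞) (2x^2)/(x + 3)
This is an ∞/∞ indeterminate form.

Apply L'Hôpital's rule: differentiate numerator and denominator separately.
  f(x) = 2·x^2   ⇒   f'(x) = 4·x
  g(x) = x + 3   ⇒   g'(x) = 1
  lim(x→∞) f'(x)/g'(x) = lim(x→∞) (4·x)/(1)
  = ∞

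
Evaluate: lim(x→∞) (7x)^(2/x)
This is an exponential indeterminate form.

For exponential indeterminate forms, take the natural log:
  Let L = lim(x→∞) (7x)^(2/x)
  Then ln(L) = lim(x→∞) [exponent × ln(base)]
  Evaluate using L'Hôpital or standard limits, then exponentiate.
  L = 1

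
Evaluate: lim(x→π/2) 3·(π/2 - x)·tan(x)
This is a 0·∞ indeterminate form.

Rewrite 0·∞ as a quotient (0/0 or ∞/∞ form), then apply L'Hôpital's rule:
  lim(x→π/2) 3·(π/2 - x)·tan(x) = 3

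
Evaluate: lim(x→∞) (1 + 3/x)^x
This is an exponential indeterminate form.

For exponential indeterminate forms, take the natural log:
  Let L = lim(x→∞) (1 + 3/x)^x
  Then ln(L) = lim(x→∞) [exponent × ln(base)]
  Evaluate using L'Hôpital or standard limits, then exponentiate.
  L = e^(3)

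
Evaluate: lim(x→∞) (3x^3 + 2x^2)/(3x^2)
This is an ∞/∞ indeterminate form.

Apply L'Hôpital's rule: differentiate numerator and denominator separately.
  f(x) = 3·x^3 + 2·x^2   ⇒   f'(x) = 9·x^2 + 4·x
  g(x) = 3·x^2   ⇒   g'(x) = 6·x
  lim(x→∞) f'(x)/g'(x) = lim(x→∞) (9·x^2 + 4·x)/(6·x)
  = ∞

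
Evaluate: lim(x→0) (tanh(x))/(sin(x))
This is a 0/0 indeterminate form.

Apply L'Hôpital's rule: differentiate numerator and denominator separately.
  f(x) = tanh(x)   ⇒   f'(x) = 1 - tanh(x)^2
  g(x) = sin(x)   ⇒   g'(x) = cos(x)
  lim(x→0) f'(x)/g'(x) = lim(x→0) (1 - tanh(x)^2)/(cos(x))
  = 1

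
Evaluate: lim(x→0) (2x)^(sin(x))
This is an exponential indeterminate form.

For exponential indeterminate forms, take the natural log:
  Let L = lim(x→0) (2x)^(sin(x))
  Then ln(L) = lim(x→0) [exponent × ln(base)]
  Evaluate using L'Hôpital or standard limits, then exponentiate.
  L = 1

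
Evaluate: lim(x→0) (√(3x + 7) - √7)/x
This is a standard limit.

Factor or rationalize the expression:
  lim(x→0) (√(3x + 7) - √7)/x = 3·sqrt(7)/14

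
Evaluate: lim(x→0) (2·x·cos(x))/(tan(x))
This is a 0/0 indeterminate form.

Apply L'Hôpital's rule: differentiate numerator and denominator separately.
  f(x) = 2·x·cos(x)   ⇒   f'(x) = -2·x·sin(x) + 2·cos(x)
  g(x) = tan(x)   ⇒   g'(x) = tan(x)^2 + 1
  lim(x→0) f'(x)/g'(x) = lim(x→0) (-2·x·sin(x) + 2·cos(x))/(tan(x)^2 + 1)
  = 2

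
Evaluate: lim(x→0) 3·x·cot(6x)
This is a 0·∞ indeterminate form.

Rewrite 0·∞ as a quotient (0/0 or ∞/∞ form), then apply L'Hôpital's rule:
  lim(x→0) 3·x·cot(6x) = 1/2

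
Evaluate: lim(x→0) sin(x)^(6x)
This is an exponential indeterminate form.

For exponential indeterminate forms, take the natural log:
  Let L = lim(x→0) sin(x)^(6x)
  Then ln(L) = lim(x→0) [exponent × ln(base)]
  Evaluate using L'Hôpital or standard limits, then exponentiate.
  L = 1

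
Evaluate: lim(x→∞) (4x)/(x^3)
This is an ∞/∞ indeterminate form.

Apply L'Hôpital's rule: differentiate numerator and denominator separately.
  f(x) = 4·x   ⇒   f'(x) = 4
  g(x) = x^3   ⇒   g'(x) = 3·x^2
  lim(x→∞) f'(x)/g'(x) = lim(x→∞) (4)/(3·x^2)
  = 0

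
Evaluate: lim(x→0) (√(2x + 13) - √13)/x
This is a standard limit.

Factor or rationalize the expression:
  lim(x→0) (√(2x + 13) - √13)/x = sqrt(13)/13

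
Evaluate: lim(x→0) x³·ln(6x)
This is a 0·∞ indeterminate form.

Rewrite 0·∞ as a quotient (0/0 or ∞/∞ form), then apply L'Hôpital's rule:
  lim(x→0) x³·ln(6x) = 0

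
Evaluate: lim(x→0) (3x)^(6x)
This is an exponential indeterminate form.

For exponential indeterminate forms, take the natural log:
  Let L = lim(x→0) (3x)^(6x)
  Then ln(L) = lim(x→0) [exponent × ln(base)]
  Evaluate using L'Hôpital or standard limits, then exponentiate.
  L = 1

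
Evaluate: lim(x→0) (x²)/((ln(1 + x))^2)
This is a 0/0 indeterminate form.

Apply L'Hôpital's rule: differentiate numerator and denominator separately.
  f(x) = x^2   ⇒   f'(x) = 2·x
  g(x) = ln(x + 1)^2   ⇒   g'(x) = 2·ln(x + 1)/(x + 1)
  lim(x→0) f'(x)/g'(x) = lim(x→0) (2·x)/(2·ln(x + 1)/(x + 1))
  = 1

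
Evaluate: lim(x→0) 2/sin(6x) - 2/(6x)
This is an ∞-∞ indeterminate form.

Combine fractions or rationalize to convert ∞-∞ to 0/0 form:
  lim(x→0) 2/sin(6x) - 2/(6x) = 0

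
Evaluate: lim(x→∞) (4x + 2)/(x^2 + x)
This is an ∞/∞ indeterminate form.

Apply L'Hôpital's rule: differentiate numerator and denominator separately.
  f(x) = 4·x + 2   ⇒   f'(x) = 4
  g(x) = x^2 + x   ⇒   g'(x) = 2·x + 1
  lim(x→∞) f'(x)/g'(x) = lim(x→∞) (4)/(2·x + 1)
  = 0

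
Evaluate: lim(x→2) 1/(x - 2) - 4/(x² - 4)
This is an ∞-∞ indeterminate form.

Combine fractions or rationalize to convert ∞-∞ to 0/0 form:
  lim(x→2) 1/(x - 2) - 4/(x² - 4) = 1/4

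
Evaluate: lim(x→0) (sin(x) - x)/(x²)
This is a 0/0 indeterminate form.

Apply L'Hôpital's rule: differentiate numerator and denominator separately.
  f(x) = -x + sin(x)   ⇒   f'(x) = cos(x) - 1
  g(x) = x^2   ⇒   g'(x) = 2·x
  lim(x→0) f'(x)/g'(x) = lim(x→0) (cos(x) - 1)/(2·x)
  = 0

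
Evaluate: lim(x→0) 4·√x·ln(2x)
This is a 0·∞ indeterminate form.

Rewrite 0·∞ as a quotient (0/0 or ∞/∞ form), then apply L'Hôpital's rule:
  lim(x→0) 4·√x·ln(2x) = 0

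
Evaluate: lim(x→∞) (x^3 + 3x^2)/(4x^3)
This is an ∞/∞ indeterminate form.

Apply L'Hôpital's rule: differentiate numerator and denominator separately.
  f(x) = x^3 + 3·x^2   ⇒   f'(x) = 3·x^2 + 6·x
  g(x) = 4·x^3   ⇒   g'(x) = 12·x^2
  lim(x→∞) f'(x)/g'(x) = lim(x→∞) (3·x^2 + 6·x)/(12·x^2)
  = 1/4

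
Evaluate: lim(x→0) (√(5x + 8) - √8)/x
This is a standard limit.

Factor or rationalize the expression:
  lim(x→0) (√(5x + 8) - √8)/x = 5·sqrt(2)/8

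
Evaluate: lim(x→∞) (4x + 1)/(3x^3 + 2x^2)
This is an ∞/∞ indeterminate form.

Apply L'Hôpital's rule: differentiate numerator and denominator separately.
  f(x) = 4·x + 1   ⇒   f'(x) = 4
  g(x) = 3·x^3 + 2·x^2   ⇒   g'(x) = 9·x^2 + 4·x
  lim(x→∞) f'(x)/g'(x) = lim(x→∞) (4)/(9·x^2 + 4·x)
  = 0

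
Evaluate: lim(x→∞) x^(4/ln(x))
This is an exponential indeterminate form.

For exponential indeterminate forms, take the natural log:
  Let L = lim(x→∞) x^(4/ln(x))
  Then ln(L) = lim(x→∞) [exponent × ln(base)]
  Evaluate using L'Hôpital or standard limits, then exponentiate.
  L = e^(4)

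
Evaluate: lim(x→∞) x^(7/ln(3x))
This is an exponential indeterminate form.

For exponential indeterminate forms, take the natural log:
  Let L = lim(x→∞) x^(7/ln(3x))
  Then ln(L) = lim(x→∞) [exponent × ln(base)]
  Evaluate using L'Hôpital or standard limits, then exponentiate.
  L = e^(7)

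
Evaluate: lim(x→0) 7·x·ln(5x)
This is a 0·∞ indeterminate form.

Rewrite 0·∞ as a quotient (0/0 or ∞/∞ form), then apply L'Hôpital's rule:
  lim(x→0) 7·x·ln(5x) = 0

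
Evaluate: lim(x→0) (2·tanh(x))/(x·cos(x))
This is a 0/0 indeterminate form.

Apply L'Hôpital's rule: differentiate numerator and denominator separately.
  f(x) = 2·tanh(x)   ⇒   f'(x) = 2 - 2·tanh(x)^2
  g(x) = x·cos(x)   ⇒   g'(x) = -x·sin(x) + cos(x)
  lim(x→0) f'(x)/g'(x) = lim(x→0) (2 - 2·tanh(x)^2)/(-x·sin(x) + cos(x))
  = 2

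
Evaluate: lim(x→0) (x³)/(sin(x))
This is a 0/0 indeterminate form.

Apply L'Hôpital's rule: differentiate numerator and denominator separately.
  f(x) = x^3   ⇒   f'(x) = 3·x^2
  g(x) = sin(x)   ⇒   g'(x) = cos(x)
  lim(x→0) f'(x)/g'(x) = lim(x→0) (3·x^2)/(cos(x))
  = 0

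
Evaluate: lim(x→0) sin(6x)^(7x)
This is an exponential indeterminate form.

For exponential indeterminate forms, take the natural log:
  Let L = lim(x→0) sin(6x)^(7x)
  Then ln(L) = lim(x→0) [exponent × ln(base)]
  Evaluate using L'Hôpital or standard limits, then exponentiate.
  L = 1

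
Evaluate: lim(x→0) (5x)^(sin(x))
This is an exponential indeterminate form.

For exponential indeterminate forms, take the natural log:
  Let L = lim(x→0) (5x)^(sin(x))
  Then ln(L) = lim(x→0) [exponent × ln(base)]
  Evaluate using L'Hôpital or standard limits, then exponentiate.
  L = 1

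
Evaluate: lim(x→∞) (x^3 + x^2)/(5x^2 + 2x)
This is an ∞/∞ indeterminate form.

Apply L'Hôpital's rule: differentiate numerator and denominator separately.
  f(x) = x^3 + x^2   ⇒   f'(x) = 3·x^2 + 2·x
  g(x) = 5·x^2 + 2·x   ⇒   g'(x) = 10·x + 2
  lim(x→∞) f'(x)/g'(x) = lim(x→∞) (3·x^2 + 2·x)/(10·x + 2)
  = ∞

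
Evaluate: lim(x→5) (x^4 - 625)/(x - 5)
This is a standard limit.

Factor or rationalize the expression:
  lim(x→5) (x^4 - 625)/(x - 5) = 500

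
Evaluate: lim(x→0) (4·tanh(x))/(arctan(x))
This is a 0/0 indeterminate form.

Apply L'Hôpital's rule: differentiate numerator and denominator separately.
  f(x) = 4·tanh(x)   ⇒   f'(x) = 4 - 4·tanh(x)^2
  g(x) = atan(x)   ⇒   g'(x) = 1/(x^2 + 1)
  lim(x→0) f'(x)/g'(x) = lim(x→0) (4 - 4·tanh(x)^2)/(1/(x^2 + 1))
  = 4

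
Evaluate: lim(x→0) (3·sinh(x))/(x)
This is a 0/0 indeterminate form.

Apply L'Hôpital's rule: differentiate numerator and denominator separately.
  f(x) = 3·sinh(x)   ⇒   f'(x) = 3·cosh(x)
  g(x) = x   ⇒   g'(x) = 1
  lim(x→0) f'(x)/g'(x) = lim(x→0) (3·cosh(x))/(1)
  = 3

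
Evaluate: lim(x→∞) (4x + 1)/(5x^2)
This is an ∞/∞ indeterminate form.

Apply L'Hôpital's rule: differentiate numerator and denominator separately.
  f(x) = 4·x + 1   ⇒   f'(x) = 4
  g(x) = 5·x^2   ⇒   g'(x) = 10·x
  lim(x→∞) f'(x)/g'(x) = lim(x→∞) (4)/(10·x)
  = 0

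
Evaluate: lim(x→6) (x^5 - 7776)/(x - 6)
This is a standard limit.

Factor or rationalize the expression:
  lim(x→6) (x^5 - 7776)/(x - 6) = 6480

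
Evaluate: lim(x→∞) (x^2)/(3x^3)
This is an ∞/∞ indeterminate form.

Apply L'Hôpital's rule: differentiate numerator and denominator separately.
  f(x) = x^2   ⇒   f'(x) = 2·x
  g(x) = 3·x^3   ⇒   g'(x) = 9·x^2
  lim(x→∞) f'(x)/g'(x) = lim(x→∞) (2·x)/(9·x^2)
  = 0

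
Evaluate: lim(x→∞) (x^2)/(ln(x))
This is an ∞/∞ indeterminate form.

Apply L'Hôpital's rule: differentiate numerator and denominator separately.
  f(x) = x^2   ⇒   f'(x) = 2·x
  g(x) = ln(x)   ⇒   g'(x) = 1/x
  lim(x→∞) f'(x)/g'(x) = lim(x→∞) (2·x)/(1/x)
  = ∞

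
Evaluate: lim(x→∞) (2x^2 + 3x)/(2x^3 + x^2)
This is an ∞/∞ indeterminate form.

Apply L'Hôpital's rule: differentiate numerator and denominator separately.
  f(x) = 2·x^2 + 3·x   ⇒   f'(x) = 4·x + 3
  g(x) = 2·x^3 + x^2   ⇒   g'(x) = 6·x^2 + 2·x
  lim(x→∞) f'(x)/g'(x) = lim(x→∞) (4·x + 3)/(6·x^2 + 2·x)
  = 0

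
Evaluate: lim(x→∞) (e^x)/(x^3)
This is an ∞/∞ indeterminate form.

Apply L'Hôpital's rule: differentiate numerator and denominator separately.
  f(x) = e^(x)   ⇒   f'(x) = e^(x)
  g(x) = x^3   ⇒   g'(x) = 3·x^2
  lim(x→∞) f'(x)/g'(x) = lim(x→∞) (e^(x))/(3·x^2)
  = ∞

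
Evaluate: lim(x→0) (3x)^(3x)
This is an exponential indeterminate form.

For exponential indeterminate forms, take the natural log:
  Let L = lim(x→0) (3x)^(3x)
  Then ln(L) = lim(x→0) [exponent × ln(base)]
  Evaluate using L'Hôpital or standard limits, then exponentiate.
  L = 1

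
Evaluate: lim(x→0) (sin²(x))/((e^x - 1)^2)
This is a 0/0 indeterminate form.

Apply L'Hôpital's rule: differentiate numerator and denominator separately.
  f(x) = sin(x)^2   ⇒   f'(x) = 2·sin(x)·cos(x)
  g(x) = (e^(x) - 1)^2   ⇒   g'(x) = 2·(e^(x) - 1)·e^(x)
  lim(x→0) f'(x)/g'(x) = lim(x→0) (2·sin(x)·cos(x))/(2·(e^(x) - 1)·e^(x))
  = 1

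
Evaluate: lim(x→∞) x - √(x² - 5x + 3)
This is an ∞-∞ indeterminate form.

Combine fractions or rationalize to convert ∞-∞ to 0/0 form:
  lim(x→∞) x - √(x² - 5x + 3) = 5/2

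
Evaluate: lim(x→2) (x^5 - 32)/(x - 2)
This is a standard limit.

Factor or rationalize the expression:
  lim(x→2) (x^5 - 32)/(x - 2) = 80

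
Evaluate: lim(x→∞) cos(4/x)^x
This is an exponential indeterminate form.

For exponential indeterminate forms, take the natural log:
  Let L = lim(x→∞) cos(4/x)^x
  Then ln(L) = lim(x→∞) [exponent × ln(base)]
  Evaluate using L'Hôpital or standard limits, then exponentiate.
  L = 1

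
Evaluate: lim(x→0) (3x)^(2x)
This is an exponential indeterminate form.

For exponential indeterminate forms, take the natural log:
  Let L = lim(x→0) (3x)^(2x)
  Then ln(L) = lim(x→0) [exponent × ln(base)]
  Evaluate using L'Hôpital or standard limits, then exponentiate.
  L = 1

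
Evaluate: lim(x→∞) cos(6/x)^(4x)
This is an exponential indeterminate form.

For exponential indeterminate forms, take the natural log:
  Let L = lim(x→∞) cos(6/x)^(4x)
  Then ln(L) = lim(x→∞) [exponent × ln(base)]
  Evaluate using L'Hôpital or standard limits, then exponentiate.
  L = 1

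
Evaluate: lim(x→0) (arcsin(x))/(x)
This is a 0/0 indeterminate form.

Apply L'Hôpital's rule: differentiate numerator and denominator separately.
  f(x) = asin(x)   ⇒   f'(x) = 1/sqrt(1 - x^2)
  g(x) = x   ⇒   g'(x) = 1
  lim(x→0) f'(x)/g'(x) = lim(x→0) (1/sqrt(1 - x^2))/(1)
  = 1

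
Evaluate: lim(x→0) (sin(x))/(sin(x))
This is a 0/0 indeterminate form.

Apply L'Hôpital's rule: differentiate numerator and denominator separately.
  f(x) = sin(x)   ⇒   f'(x) = cos(x)
  g(x) = sin(x)   ⇒   g'(x) = cos(x)
  lim(x→0) f'(x)/g'(x) = lim(x→0) (cos(x))/(cos(x))
  = 1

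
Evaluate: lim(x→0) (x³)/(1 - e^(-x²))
This is a 0/0 indeterminate form.

Apply L'Hôpital's rule: differentiate numerator and denominator separately.
  f(x) = x^3   ⇒   f'(x) = 3·x^2
  g(x) = 1 - e^(-x^2)   ⇒   g'(x) = 2·x·e^(-x^2)
  lim(x→0) f'(x)/g'(x) = lim(x→0) (3·x^2)/(2·x·e^(-x^2))
  = 0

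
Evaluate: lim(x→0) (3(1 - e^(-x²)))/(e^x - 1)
This is a 0/0 indeterminate form.

Apply L'Hôpital's rule: differentiate numerator and denominator separately.
  f(x) = 3 - 3·e^(-x^2)   ⇒   f'(x) = 6·x·e^(-x^2)
  g(x) = e^(x) - 1   ⇒   g'(x) = e^(x)
  lim(x→0) f'(x)/g'(x) = lim(x→0) (6·x·e^(-x^2))/(e^(x))
  = 0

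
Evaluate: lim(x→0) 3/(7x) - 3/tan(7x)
This is an ∞-∞ indeterminate form.

Combine fractions or rationalize to convert ∞-∞ to 0/0 form:
  lim(x→0) 3/(7x) - 3/tan(7x) = 0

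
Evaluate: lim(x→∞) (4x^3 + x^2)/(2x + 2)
This is an ∞/∞ indeterminate form.

Apply L'Hôpital's rule: differentiate numerator and denominator separately.
  f(x) = 4·x^3 + x^2   ⇒   f'(x) = 12·x^2 + 2·x
  g(x) = 2·x + 2   ⇒   g'(x) = 2
  lim(x→∞) f'(x)/g'(x) = lim(x→∞) (12·x^2 + 2·x)/(2)
  = ∞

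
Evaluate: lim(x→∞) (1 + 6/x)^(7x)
This is an exponential indeterminate form.

For exponential indeterminate forms, take the natural log:
  Let L = lim(x→∞) (1 + 6/x)^(7x)
  Then ln(L) = lim(x→∞) [exponent × ln(base)]
  Evaluate using L'Hôpital or standard limits, then exponentiate.
  L = e^(42)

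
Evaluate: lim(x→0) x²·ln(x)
This is a 0·∞ indeterminate form.

Rewrite 0·∞ as a quotient (0/0 or ∞/∞ form), then apply L'Hôpital's rule:
  lim(x→0) x²·ln(x) = 0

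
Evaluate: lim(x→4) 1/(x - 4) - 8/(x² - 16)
This is an ∞-∞ indeterminate form.

Combine fractions or rationalize to convert ∞-∞ to 0/0 form:
  lim(x→4) 1/(x - 4) - 8/(x² - 16) = 1/8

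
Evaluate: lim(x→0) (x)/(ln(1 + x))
This is a 0/0 indeterminate form.

Apply L'Hôpital's rule: differentiate numerator and denominator separately.
  f(x) = x   ⇒   f'(x) = 1
  g(x) = ln(x + 1)   ⇒   g'(x) = 1/(x + 1)
  lim(x→0) f'(x)/g'(x) = lim(x→0) (1)/(1/(x + 1))
  = 1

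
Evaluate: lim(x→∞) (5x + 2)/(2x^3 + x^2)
This is an ∞/∞ indeterminate form.

Apply L'Hôpital's rule: differentiate numerator and denominator separately.
  f(x) = 5·x + 2   ⇒   f'(x) = 5
  g(x) = 2·x^3 + x^2   ⇒   g'(x) = 6·x^2 + 2·x
  lim(x→∞) f'(x)/g'(x) = lim(x→∞) (5)/(6·x^2 + 2·x)
  = 0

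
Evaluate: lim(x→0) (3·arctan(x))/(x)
This is a 0/0 indeterminate form.

Apply L'Hôpital's rule: differentiate numerator and denominator separately.
  f(x) = 3·atan(x)   ⇒   f'(x) = 3/(x^2 + 1)
  g(x) = x   ⇒   g'(x) = 1
  lim(x→0) f'(x)/g'(x) = lim(x→0) (3/(x^2 + 1))/(1)
  = 3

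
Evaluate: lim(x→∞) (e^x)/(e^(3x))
This is an ∞/∞ indeterminate form.

Apply L'Hôpital's rule: differentiate numerator and denominator separately.
  f(x) = e^(x)   ⇒   f'(x) = e^(x)
  g(x) = e^(3·x)   ⇒   g'(x) = 3·e^(3·x)
  lim(x→∞) f'(x)/g'(x) = lim(x→∞) (e^(x))/(3·e^(3·x))
  = 0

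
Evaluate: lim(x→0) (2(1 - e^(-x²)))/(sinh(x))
This is a 0/0 indeterminate form.

Apply L'Hôpital's rule: differentiate numerator and denominator separately.
  f(x) = 2 - 2·e^(-x^2)   ⇒   f'(x) = 4·x·e^(-x^2)
  g(x) = sinh(x)   ⇒   g'(x) = cosh(x)
  lim(x→0) f'(x)/g'(x) = lim(x→0) (4·x·e^(-x^2))/(cosh(x))
  = 0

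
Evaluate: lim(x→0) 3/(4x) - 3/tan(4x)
This is an ∞-∞ indeterminate form.

Combine fractions or rationalize to convert ∞-∞ to 0/0 form:
  lim(x→0) 3/(4x) - 3/tan(4x) = 0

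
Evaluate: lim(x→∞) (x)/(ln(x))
This is an ∞/∞ indeterminate form.

Apply L'Hôpital's rule: differentiate numerator and denominator separately.
  f(x) = x   ⇒   f'(x) = 1
  g(x) = ln(x)   ⇒   g'(x) = 1/x
  lim(x→∞) f'(x)/g'(x) = lim(x→∞) (1)/(1/x)
  = ∞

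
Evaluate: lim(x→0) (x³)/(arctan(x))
This is a 0/0 indeterminate form.

Apply L'Hôpital's rule: differentiate numerator and denominator separately.
  f(x) = x^3   ⇒   f'(x) = 3·x^2
  g(x) = atan(x)   ⇒   g'(x) = 1/(x^2 + 1)
  lim(x→0) f'(x)/g'(x) = lim(x→0) (3·x^2)/(1/(x^2 + 1))
  = 0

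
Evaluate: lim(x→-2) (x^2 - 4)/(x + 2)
This is a standard limit.

Factor or rationalize the expression:
  lim(x→-2) (x^2 - 4)/(x + 2) = -4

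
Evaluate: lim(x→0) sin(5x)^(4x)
This is an exponential indeterminate form.

For exponential indeterminate forms, take the natural log:
  Let L = lim(x→0) sin(5x)^(4x)
  Then ln(L) = lim(x→0) [exponent × ln(base)]
  Evaluate using L'Hôpital or standard limits, then exponentiate.
  L = 1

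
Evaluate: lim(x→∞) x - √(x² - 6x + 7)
This is an ∞-∞ indeterminate form.

Combine fractions or rationalize to convert ∞-∞ to 0/0 form:
  lim(x→∞) x - √(x² - 6x + 7) = 3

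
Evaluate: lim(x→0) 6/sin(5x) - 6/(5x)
This is an ∞-∞ indeterminate form.

Combine fractions or rationalize to convert ∞-∞ to 0/0 form:
  lim(x→0) 6/sin(5x) - 6/(5x) = 0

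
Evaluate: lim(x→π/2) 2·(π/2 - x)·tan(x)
This is a 0·∞ indeterminate form.

Rewrite 0·∞ as a quotient (0/0 or ∞/∞ form), then apply L'Hôpital's rule:
  lim(x→π/2) 2·(π/2 - x)·tan(x) = 2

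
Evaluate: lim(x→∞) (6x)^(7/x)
This is an exponential indeterminate form.

For exponential indeterminate forms, take the natural log:
  Let L = lim(x→∞) (6x)^(7/x)
  Then ln(L) = lim(x→∞) [exponent × ln(base)]
  Evaluate using L'Hôpital or standard limits, then exponentiate.
  L = 1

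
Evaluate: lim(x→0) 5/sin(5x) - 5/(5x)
This is an ∞-∞ indeterminate form.

Combine fractions or rationalize to convert ∞-∞ to 0/0 form:
  lim(x→0) 5/sin(5x) - 5/(5x) = 0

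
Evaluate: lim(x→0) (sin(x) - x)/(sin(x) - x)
This is a 0/0 indeterminate form.

Apply L'Hôpital's rule: differentiate numerator and denominator separately.
  f(x) = -x + sin(x)   ⇒   f'(x) = cos(x) - 1
  g(x) = -x + sin(x)   ⇒   g'(x) = cos(x) - 1
  lim(x→0) f'(x)/g'(x) = lim(x→0) (cos(x) - 1)/(cos(x) - 1)
  = 1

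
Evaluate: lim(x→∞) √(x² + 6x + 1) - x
This is an ∞-∞ indeterminate form.

Combine fractions or rationalize to convert ∞-∞ to 0/0 form:
  lim(x→∞) √(x² + 6x + 1) - x = 3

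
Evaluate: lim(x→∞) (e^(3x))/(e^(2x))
This is an ∞/∞ indeterminate form.

Apply L'Hôpital's rule: differentiate numerator and denominator separately.
  f(x) = e^(3·x)   ⇒   f'(x) = 3·e^(3·x)
  g(x) = e^(2·x)   ⇒   g'(x) = 2·e^(2·x)
  lim(x→∞) f'(x)/g'(x) = lim(x→∞) (3·e^(3·x))/(2·e^(2·x))
  = ∞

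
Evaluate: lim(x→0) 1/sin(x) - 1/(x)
This is an ∞-∞ indeterminate form.

Combine fractions or rationalize to convert ∞-∞ to 0/0 form:
  lim(x→0) 1/sin(x) - 1/(x) = 0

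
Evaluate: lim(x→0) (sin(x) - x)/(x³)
This is a 0/0 indeterminate form.

Apply L'Hôpital's rule: differentiate numerator and denominator separately.
  f(x) = -x + sin(x)   ⇒   f'(x) = cos(x) - 1
  g(x) = x^3   ⇒   g'(x) = 3·x^2
  lim(x→0) f'(x)/g'(x) = lim(x→0) (cos(x) - 1)/(3·x^2)
  = -1/6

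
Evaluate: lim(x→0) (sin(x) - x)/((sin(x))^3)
This is a 0/0 indeterminate form.

Apply L'Hôpital's rule: differentiate numerator and denominator separately.
  f(x) = -x + sin(x)   ⇒   f'(x) = cos(x) - 1
  g(x) = sin(x)^3   ⇒   g'(x) = 3·sin(x)^2·cos(x)
  lim(x→0) f'(x)/g'(x) = lim(x→0) (cos(x) - 1)/(3·sin(x)^2·cos(x))
  = -1/6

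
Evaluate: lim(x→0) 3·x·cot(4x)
This is a 0·∞ indeterminate form.

Rewrite 0·∞ as a quotient (0/0 or ∞/∞ form), then apply L'Hôpital's rule:
  lim(x→0) 3·x·cot(4x) = 3/4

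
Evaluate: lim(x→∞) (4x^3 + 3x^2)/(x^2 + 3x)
This is an ∞/∞ indeterminate form.

Apply L'Hôpital's rule: differentiate numerator and denominator separately.
  f(x) = 4·x^3 + 3·x^2   ⇒   f'(x) = 12·x^2 + 6·x
  g(x) = x^2 + 3·x   ⇒   g'(x) = 2·x + 3
  lim(x→∞) f'(x)/g'(x) = lim(x→∞) (12·x^2 + 6·x)/(2·x + 3)
  = ∞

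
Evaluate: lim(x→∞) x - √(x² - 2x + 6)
This is an ∞-∞ indeterminate form.

Combine fractions or rationalize to convert ∞-∞ to 0/0 form:
  lim(x→∞) x - √(x² - 2x + 6) = 1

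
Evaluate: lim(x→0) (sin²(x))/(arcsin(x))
This is a 0/0 indeterminate form.

Apply L'Hôpital's rule: differentiate numerator and denominator separately.
  f(x) = sin(x)^2   ⇒   f'(x) = 2·sin(x)·cos(x)
  g(x) = asin(x)   ⇒   g'(x) = 1/sqrt(1 - x^2)
  lim(x→0) f'(x)/g'(x) = lim(x→0) (2·sin(x)·cos(x))/(1/sqrt(1 - x^2))
  = 0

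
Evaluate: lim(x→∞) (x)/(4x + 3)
This is an ∞/∞ indeterminate form.

Apply L'Hôpital's rule: differentiate numerator and denominator separately.
  f(x) = x   ⇒   f'(x) = 1
  g(x) = 4·x + 3   ⇒   g'(x) = 4
  lim(x→∞) f'(x)/g'(x) = lim(x→∞) (1)/(4)
  = 1/4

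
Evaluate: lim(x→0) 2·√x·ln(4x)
This is a 0·∞ indeterminate form.

Rewrite 0·∞ as a quotient (0/0 or ∞/∞ form), then apply L'Hôpital's rule:
  lim(x→0) 2·√x·ln(4x) = 0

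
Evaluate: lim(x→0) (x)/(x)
This is a 0/0 indeterminate form.

Apply L'Hôpital's rule: differentiate numerator and denominator separately.
  f(x) = x   ⇒   f'(x) = 1
  g(x) = x   ⇒   g'(x) = 1
  lim(x→0) f'(x)/g'(x) = lim(x→0) (1)/(1)
  = 1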